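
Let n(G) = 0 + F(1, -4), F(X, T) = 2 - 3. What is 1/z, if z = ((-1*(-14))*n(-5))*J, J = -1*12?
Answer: 1/168 ≈ 0.0059524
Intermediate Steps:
F(X, T) = -1
J = -12
n(G) = -1 (n(G) = 0 - 1 = -1)
z = 168 (z = (-1*(-14)*(-1))*(-12) = (14*(-1))*(-12) = -14*(-12) = 168)
1/z = 1/168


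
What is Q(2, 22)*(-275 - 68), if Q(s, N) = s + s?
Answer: -1372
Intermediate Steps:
Q(s, N) = 2*s
Q(2, 22)*(-275 - 68) = (2*2)*(-275 - 68) = 4*(-343) = -1372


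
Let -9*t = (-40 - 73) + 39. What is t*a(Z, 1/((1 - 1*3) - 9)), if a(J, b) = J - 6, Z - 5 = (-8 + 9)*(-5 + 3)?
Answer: -74/3 ≈ -24.667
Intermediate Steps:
t = 74/9 (t = -((-40 - 73) + 39)/9 = -(-113 + 39)/9 = -⅑*(-74) = 74/9 ≈ 8.2222)
Z = 3 (Z = 5 + (-8 + 9)*(-5 + 3) = 5 + 1*(-2) = 5 - 2 = 3)
a(J, b) = -6 + J
t*a(Z, 1/((1 - 1*3) - 9)) = 74*(-6 + 3)/9 = (74/9)*(-3) = -74/3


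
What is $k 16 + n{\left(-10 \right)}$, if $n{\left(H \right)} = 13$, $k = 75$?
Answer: $1213$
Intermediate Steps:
$k 16 + n{\left(-10 \right)} = 75 \cdot 16 + 13 = 1200 + 13 = 1213$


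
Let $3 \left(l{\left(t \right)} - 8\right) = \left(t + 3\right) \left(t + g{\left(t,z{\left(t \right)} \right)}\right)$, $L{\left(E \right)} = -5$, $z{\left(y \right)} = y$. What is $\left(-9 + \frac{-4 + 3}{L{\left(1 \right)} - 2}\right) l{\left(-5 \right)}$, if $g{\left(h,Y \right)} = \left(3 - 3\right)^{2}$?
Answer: $- \frac{2108}{21} \approx -100.38$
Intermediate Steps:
$g{\left(h,Y \right)} = 0$ ($g{\left(h,Y \right)} = 0^{2} = 0$)
$l{\left(t \right)} = 8 + \frac{t \left(3 + t\right)}{3}$ ($l{\left(t \right)} = 8 + \frac{\left(t + 3\right) \left(t + 0\right)}{3} = 8 + \frac{\left(3 + t\right) t}{3} = 8 + \frac{t \left(3 + t\right)}{3}$)
$\left(-9 + \frac{-4 + 3}{L{\left(1 \right)} - 2}\right) l{\left(-5 \right)} = \left(-9 + \frac{-4 + 3}{-5 - 2}\right) \left(8 - 5 + \frac{\left(-5\right)^{2}}{3}\right) = \left(-9 - \frac{1}{-7}\right) \left(8 - 5 + \frac{1}{3} \cdot 25\right) = \left(-9 - - \frac{1}{7}\right) \left(8 - 5 + \frac{25}{3}\right) = \left(-9 + \frac{1}{7}\right) \frac{34}{3} = \left(- \frac{62}{7}\right) \frac{34}{3} = - \frac{2108}{21}$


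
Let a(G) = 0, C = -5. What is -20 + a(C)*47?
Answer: -20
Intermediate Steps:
-20 + a(C)*47 = -20 + 0*47 = -20 + 0 = -20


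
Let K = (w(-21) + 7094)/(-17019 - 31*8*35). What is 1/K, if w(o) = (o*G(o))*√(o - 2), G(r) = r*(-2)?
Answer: -91154353/34108544 - 11333259*I*√23/34108544 ≈ -2.6725 - 1.5935*I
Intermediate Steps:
G(r) = -2*r
w(o) = -2*o²*√(-2 + o) (w(o) = (o*(-2*o))*√(o - 2) = (-2*o²)*√(-2 + o) = -2*o²*√(-2 + o))
K = -7094/25699 + 882*I*√23/25699 (K = (-2*(-21)²*√(-2 - 21) + 7094)/(-17019 - 31*8*35) = (-2*441*√(-23) + 7094)/(-17019 - 248*35) = (-2*441*I*√23 + 7094)/(-17019 - 8680) = (-882*I*√23 + 7094)/(-25699) = (7094 - 882*I*√23)*(-1/25699) = -7094/25699 + 882*I*√23/25699 ≈ -0.27604 + 0.16459*I)
1/K = 1/(-7094/25699 + 882*I*√23/25699)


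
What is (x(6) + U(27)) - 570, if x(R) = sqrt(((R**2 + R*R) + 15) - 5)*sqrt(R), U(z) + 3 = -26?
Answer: -599 + 2*sqrt(123) ≈ -576.82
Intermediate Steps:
U(z) = -29 (U(z) = -3 - 26 = -29)
x(R) = sqrt(R)*sqrt(10 + 2*R**2) (x(R) = sqrt(((R**2 + R**2) + 15) - 5)*sqrt(R) = sqrt((2*R**2 + 15) - 5)*sqrt(R) = sqrt((15 + 2*R**2) - 5)*sqrt(R) = sqrt(10 + 2*R**2)*sqrt(R) = sqrt(R)*sqrt(10 + 2*R**2))
(x(6) + U(27)) - 570 = (sqrt(2)*sqrt(6)*sqrt(5 + 6**2) - 29) - 570 = (sqrt(2)*sqrt(6)*sqrt(5 + 36) - 29) - 570 = (sqrt(2)*sqrt(6)*sqrt(41) - 29) - 570 = (2*sqrt(123) - 29) - 570 = (-29 + 2*sqrt(123)) - 570 = -599 + 2*sqrt(123)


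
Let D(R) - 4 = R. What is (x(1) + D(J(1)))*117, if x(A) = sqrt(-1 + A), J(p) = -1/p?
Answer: 351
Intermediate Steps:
D(R) = 4 + R
(x(1) + D(J(1)))*117 = (sqrt(-1 + 1) + (4 - 1/1))*117 = (sqrt(0) + (4 - 1*1))*117 = (0 + (4 - 1))*117 = (0 + 3)*117 = 3*117 = 351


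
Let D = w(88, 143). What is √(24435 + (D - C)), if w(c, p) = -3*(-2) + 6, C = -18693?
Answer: 2*√10785 ≈ 207.70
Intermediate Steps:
w(c, p) = 12 (w(c, p) = 6 + 6 = 12)
D = 12
√(24435 + (D - C)) = √(24435 + (12 - 1*(-18693))) = √(24435 + (12 + 18693)) = √(24435 + 18705) = √43140 = 2*√10785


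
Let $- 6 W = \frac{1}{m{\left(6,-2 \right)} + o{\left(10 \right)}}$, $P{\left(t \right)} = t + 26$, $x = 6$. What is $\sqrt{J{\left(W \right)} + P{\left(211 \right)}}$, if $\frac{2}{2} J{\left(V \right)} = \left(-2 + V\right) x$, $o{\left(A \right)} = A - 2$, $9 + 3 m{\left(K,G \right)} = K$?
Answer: $\frac{\sqrt{11018}}{7} \approx 14.995$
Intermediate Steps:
$P{\left(t \right)} = 26 + t$
$m{\left(K,G \right)} = -3 + \frac{K}{3}$
$o{\left(A \right)} = -2 + A$
$W = - \frac{1}{42}$ ($W = - \frac{1}{6 \left(\left(-3 + \frac{1}{3} \cdot 6\right) + \left(-2 + 10\right)\right)} = - \frac{1}{6 \left(\left(-3 + 2\right) + 8\right)} = - \frac{1}{6 \left(-1 + 8\right)} = - \frac{1}{6 \cdot 7} = \left(- \frac{1}{6}\right) \frac{1}{7} = - \frac{1}{42} \approx -0.02381$)
$J{\left(V \right)} = -12 + 6 V$ ($J{\left(V \right)} = \left(-2 + V\right) 6 = -12 + 6 V$)
$\sqrt{J{\left(W \right)} + P{\left(211 \right)}} = \sqrt{\left(-12 + 6 \left(- \frac{1}{42}\right)\right) + \left(26 + 211\right)} = \sqrt{\left(-12 - \frac{1}{7}\right) + 237} = \sqrt{- \frac{85}{7} + 237} = \sqrt{\frac{1574}{7}} = \frac{\sqrt{11018}}{7}$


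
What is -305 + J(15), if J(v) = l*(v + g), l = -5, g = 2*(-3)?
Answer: -350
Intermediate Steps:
g = -6
J(v) = 30 - 5*v (J(v) = -5*(v - 6) = -5*(-6 + v) = 30 - 5*v)
-305 + J(15) = -305 + (30 - 5*15) = -305 + (30 - 75) = -305 - 45 = -350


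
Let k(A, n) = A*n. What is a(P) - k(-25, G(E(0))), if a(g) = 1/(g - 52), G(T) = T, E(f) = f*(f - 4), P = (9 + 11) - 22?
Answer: -1/54 ≈ -0.018519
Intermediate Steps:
P = -2 (P = 20 - 22 = -2)
E(f) = f*(-4 + f)
a(g) = 1/(-52 + g)
a(P) - k(-25, G(E(0))) = 1/(-52 - 2) - (-25)*0*(-4 + 0) = 1/(-54) - (-25)*0*(-4) = -1/54 - (-25)*0 = -1/54 - 1*0 = -1/54 + 0 = -1/54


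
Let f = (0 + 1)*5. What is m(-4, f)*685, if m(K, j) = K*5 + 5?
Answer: -10275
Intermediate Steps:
f = 5 (f = 1*5 = 5)
m(K, j) = 5 + 5*K (m(K, j) = 5*K + 5 = 5 + 5*K)
m(-4, f)*685 = (5 + 5*(-4))*685 = (5 - 20)*685 = -15*685 = -10275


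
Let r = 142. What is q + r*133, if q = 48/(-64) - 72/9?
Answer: 75509/4 ≈ 18877.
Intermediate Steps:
q = -35/4 (q = 48*(-1/64) - 72*⅑ = -¾ - 8 = -35/4 ≈ -8.7500)
q + r*133 = -35/4 + 142*133 = -35/4 + 18886 = 75509/4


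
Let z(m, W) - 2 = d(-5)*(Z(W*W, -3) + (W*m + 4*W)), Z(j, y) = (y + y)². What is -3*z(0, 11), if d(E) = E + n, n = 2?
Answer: 714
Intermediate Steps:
Z(j, y) = 4*y² (Z(j, y) = (2*y)² = 4*y²)
d(E) = 2 + E (d(E) = E + 2 = 2 + E)
z(m, W) = -106 - 12*W - 3*W*m (z(m, W) = 2 + (2 - 5)*(4*(-3)² + (W*m + 4*W)) = 2 - 3*(4*9 + (4*W + W*m)) = 2 - 3*(36 + (4*W + W*m)) = 2 - 3*(36 + 4*W + W*m) = 2 + (-108 - 12*W - 3*W*m) = -106 - 12*W - 3*W*m)
-3*z(0, 11) = -3*(-106 - 12*11 - 3*11*0) = -3*(-106 - 132 + 0) = -3*(-238) = 714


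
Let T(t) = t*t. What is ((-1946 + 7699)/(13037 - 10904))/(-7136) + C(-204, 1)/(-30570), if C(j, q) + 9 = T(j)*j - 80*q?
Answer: 21537183607009/77551443360 ≈ 277.71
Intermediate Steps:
T(t) = t²
C(j, q) = -9 + j³ - 80*q (C(j, q) = -9 + (j²*j - 80*q) = -9 + (j³ - 80*q) = -9 + j³ - 80*q)
((-1946 + 7699)/(13037 - 10904))/(-7136) + C(-204, 1)/(-30570) = ((-1946 + 7699)/(13037 - 10904))/(-7136) + (-9 + (-204)³ - 80*1)/(-30570) = (5753/2133)*(-1/7136) + (-9 - 8489664 - 80)*(-1/30570) = (5753*(1/2133))*(-1/7136) - 8489753*(-1/30570) = (5753/2133)*(-1/7136) + 8489753/30570 = -5753/15221088 + 8489753/30570 = 21537183607009/77551443360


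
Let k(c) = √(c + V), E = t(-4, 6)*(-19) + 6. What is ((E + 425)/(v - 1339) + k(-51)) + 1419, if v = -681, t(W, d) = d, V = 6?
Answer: 2866063/2020 + 3*I*√5 ≈ 1418.8 + 6.7082*I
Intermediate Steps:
E = -108 (E = 6*(-19) + 6 = -114 + 6 = -108)
k(c) = √(6 + c) (k(c) = √(c + 6) = √(6 + c))
((E + 425)/(v - 1339) + k(-51)) + 1419 = ((-108 + 425)/(-681 - 1339) + √(6 - 51)) + 1419 = (317/(-2020) + √(-45)) + 1419 = (317*(-1/2020) + 3*I*√5) + 1419 = (-317/2020 + 3*I*√5) + 1419 = 2866063/2020 + 3*I*√5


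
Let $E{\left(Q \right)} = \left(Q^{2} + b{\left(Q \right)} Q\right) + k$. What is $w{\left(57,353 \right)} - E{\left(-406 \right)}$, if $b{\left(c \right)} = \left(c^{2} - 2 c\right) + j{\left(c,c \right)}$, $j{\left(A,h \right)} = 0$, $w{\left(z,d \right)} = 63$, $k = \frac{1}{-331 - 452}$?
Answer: $\frac{52530150646}{783} \approx 6.7088 \cdot 10^{7}$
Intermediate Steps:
$k = - \frac{1}{783}$ ($k = \frac{1}{-783} = - \frac{1}{783} \approx -0.0012771$)
$b{\left(c \right)} = c^{2} - 2 c$ ($b{\left(c \right)} = \left(c^{2} - 2 c\right) + 0 = c^{2} - 2 c$)
$E{\left(Q \right)} = - \frac{1}{783} + Q^{2} + Q^{2} \left(-2 + Q\right)$ ($E{\left(Q \right)} = \left(Q^{2} + Q \left(-2 + Q\right) Q\right) - \frac{1}{783} = \left(Q^{2} + Q^{2} \left(-2 + Q\right)\right) - \frac{1}{783} = - \frac{1}{783} + Q^{2} + Q^{2} \left(-2 + Q\right)$)
$w{\left(57,353 \right)} - E{\left(-406 \right)} = 63 - \left(- \frac{1}{783} + \left(-406\right)^{3} - \left(-406\right)^{2}\right) = 63 - \left(- \frac{1}{783} - 66923416 - 164836\right) = 63 - - \frac{52530101317}{783} = 63 + \frac{52530101317}{783} = \frac{52530150646}{783}$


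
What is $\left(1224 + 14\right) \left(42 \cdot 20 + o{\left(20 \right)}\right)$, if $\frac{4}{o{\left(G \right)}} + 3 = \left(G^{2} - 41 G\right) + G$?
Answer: $\frac{419082808}{403} \approx 1.0399 \cdot 10^{6}$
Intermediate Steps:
$o{\left(G \right)} = \frac{4}{-3 + G^{2} - 40 G}$ ($o{\left(G \right)} = \frac{4}{-3 + \left(\left(G^{2} - 41 G\right) + G\right)} = \frac{4}{-3 + \left(G^{2} - 40 G\right)} = \frac{4}{-3 + G^{2} - 40 G}$)
$\left(1224 + 14\right) \left(42 \cdot 20 + o{\left(20 \right)}\right) = \left(1224 + 14\right) \left(42 \cdot 20 + \frac{4}{-3 + 20^{2} - 800}\right) = 1238 \left(840 + \frac{4}{-3 + 400 - 800}\right) = 1238 \left(840 + \frac{4}{-403}\right) = 1238 \left(840 + 4 \left(- \frac{1}{403}\right)\right) = 1238 \left(840 - \frac{4}{403}\right) = 1238 \cdot \frac{338516}{403} = \frac{419082808}{403}$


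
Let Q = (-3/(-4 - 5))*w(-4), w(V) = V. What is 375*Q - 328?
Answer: -828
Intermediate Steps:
Q = -4/3 (Q = -3/(-4 - 5)*(-4) = -3/(-9)*(-4) = -3*(-1/9)*(-4) = (1/3)*(-4) = -4/3 ≈ -1.3333)
375*Q - 328 = 375*(-4/3) - 328 = -500 - 328 = -828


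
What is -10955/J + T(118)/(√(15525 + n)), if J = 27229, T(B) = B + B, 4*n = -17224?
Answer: -10955/27229 + 236*√11219/11219 ≈ 1.8258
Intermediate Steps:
n = -4306 (n = (¼)*(-17224) = -4306)
T(B) = 2*B
-10955/J + T(118)/(√(15525 + n)) = -10955/27229 + (2*118)/(√(15525 - 4306)) = -10955*1/27229 + 236/(√11219) = -10955/27229 + 236*(√11219/11219) = -10955/27229 + 236*√11219/11219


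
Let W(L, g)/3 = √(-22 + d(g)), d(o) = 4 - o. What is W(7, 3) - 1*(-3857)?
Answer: 3857 + 3*I*√21 ≈ 3857.0 + 13.748*I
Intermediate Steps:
W(L, g) = 3*√(-18 - g) (W(L, g) = 3*√(-22 + (4 - g)) = 3*√(-18 - g))
W(7, 3) - 1*(-3857) = 3*√(-18 - 1*3) - 1*(-3857) = 3*√(-18 - 3) + 3857 = 3*√(-21) + 3857 = 3*(I*√21) + 3857 = 3*I*√21 + 3857 = 3857 + 3*I*√21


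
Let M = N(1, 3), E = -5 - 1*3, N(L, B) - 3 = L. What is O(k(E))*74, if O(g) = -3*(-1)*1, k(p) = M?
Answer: 222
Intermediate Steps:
N(L, B) = 3 + L
E = -8 (E = -5 - 3 = -8)
M = 4 (M = 3 + 1 = 4)
k(p) = 4
O(g) = 3 (O(g) = 3*1 = 3)
O(k(E))*74 = 3*74 = 222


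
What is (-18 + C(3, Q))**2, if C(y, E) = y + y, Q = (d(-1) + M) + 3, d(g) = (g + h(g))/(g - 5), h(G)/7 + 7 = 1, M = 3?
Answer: 144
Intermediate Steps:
h(G) = -42 (h(G) = -49 + 7*1 = -49 + 7 = -42)
d(g) = (-42 + g)/(-5 + g) (d(g) = (g - 42)/(g - 5) = (-42 + g)/(-5 + g))
Q = 79/6 (Q = ((-42 - 1)/(-5 - 1) + 3) + 3 = (-43/(-6) + 3) + 3 = (-1/6*(-43) + 3) + 3 = (43/6 + 3) + 3 = 61/6 + 3 = 79/6 ≈ 13.167)
C(y, E) = 2*y
(-18 + C(3, Q))**2 = (-18 + 2*3)**2 = (-18 + 6)**2 = (-12)**2 = 144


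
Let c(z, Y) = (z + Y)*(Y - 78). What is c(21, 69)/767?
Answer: -810/767 ≈ -1.0561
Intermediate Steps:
c(z, Y) = (-78 + Y)*(Y + z) (c(z, Y) = (Y + z)*(-78 + Y) = (-78 + Y)*(Y + z))
c(21, 69)/767 = (69² - 78*69 - 78*21 + 69*21)/767 = (4761 - 5382 - 1638 + 1449)*(1/767) = -810*1/767 = -810/767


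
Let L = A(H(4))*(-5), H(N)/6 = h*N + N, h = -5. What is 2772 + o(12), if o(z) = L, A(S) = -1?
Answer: 2777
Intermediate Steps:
H(N) = -24*N (H(N) = 6*(-5*N + N) = 6*(-4*N) = -24*N)
L = 5 (L = -1*(-5) = 5)
o(z) = 5
2772 + o(12) = 2772 + 5 = 2777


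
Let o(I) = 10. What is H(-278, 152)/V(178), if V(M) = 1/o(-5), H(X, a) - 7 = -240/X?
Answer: 10930/139 ≈ 78.633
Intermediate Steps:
H(X, a) = 7 - 240/X
V(M) = ⅒ (V(M) = 1/10 = ⅒)
H(-278, 152)/V(178) = (7 - 240/(-278))/(⅒) = (7 - 240*(-1/278))*10 = (7 + 120/139)*10 = (1093/139)*10 = 10930/139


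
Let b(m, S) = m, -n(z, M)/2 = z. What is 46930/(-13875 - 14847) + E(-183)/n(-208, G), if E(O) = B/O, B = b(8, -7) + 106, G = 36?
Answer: -297996779/182212368 ≈ -1.6354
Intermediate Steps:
n(z, M) = -2*z
B = 114 (B = 8 + 106 = 114)
E(O) = 114/O
46930/(-13875 - 14847) + E(-183)/n(-208, G) = 46930/(-13875 - 14847) + (114/(-183))/((-2*(-208))) = 46930/(-28722) + (114*(-1/183))/416 = 46930*(-1/28722) - 38/61*1/416 = -23465/14361 - 19/12688 = -297996779/182212368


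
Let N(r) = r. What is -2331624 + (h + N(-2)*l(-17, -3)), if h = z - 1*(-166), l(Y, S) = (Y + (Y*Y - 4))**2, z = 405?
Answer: -2474701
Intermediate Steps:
l(Y, S) = (-4 + Y + Y**2)**2 (l(Y, S) = (Y + (Y**2 - 4))**2 = (Y + (-4 + Y**2))**2 = (-4 + Y + Y**2)**2)
h = 571 (h = 405 - 1*(-166) = 405 + 166 = 571)
-2331624 + (h + N(-2)*l(-17, -3)) = -2331624 + (571 - 2*(-4 - 17 + (-17)**2)**2) = -2331624 + (571 - 2*(-4 - 17 + 289)**2) = -2331624 + (571 - 2*268**2) = -2331624 + (571 - 2*71824) = -2331624 + (571 - 143648) = -2331624 - 143077 = -2474701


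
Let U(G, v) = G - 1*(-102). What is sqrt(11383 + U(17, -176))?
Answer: 9*sqrt(142) ≈ 107.25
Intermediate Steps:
U(G, v) = 102 + G (U(G, v) = G + 102 = 102 + G)
sqrt(11383 + U(17, -176)) = sqrt(11383 + (102 + 17)) = sqrt(11383 + 119) = sqrt(11502) = 9*sqrt(142)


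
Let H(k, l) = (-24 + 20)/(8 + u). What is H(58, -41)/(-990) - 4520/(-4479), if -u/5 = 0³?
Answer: 2984693/2956140 ≈ 1.0097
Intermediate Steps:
u = 0 (u = -5*0³ = -5*0 = 0)
H(k, l) = -½ (H(k, l) = (-24 + 20)/(8 + 0) = -4/8 = -4*⅛ = -½)
H(58, -41)/(-990) - 4520/(-4479) = -½/(-990) - 4520/(-4479) = -½*(-1/990) - 4520*(-1/4479) = 1/1980 + 4520/4479 = 2984693/2956140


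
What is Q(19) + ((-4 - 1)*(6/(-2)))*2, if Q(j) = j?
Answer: 49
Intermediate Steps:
Q(19) + ((-4 - 1)*(6/(-2)))*2 = 19 + ((-4 - 1)*(6/(-2)))*2 = 19 - 30*(-1)/2*2 = 19 - 5*(-3)*2 = 19 + 15*2 = 19 + 30 = 49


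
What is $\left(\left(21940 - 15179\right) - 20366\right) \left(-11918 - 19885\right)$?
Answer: $432679815$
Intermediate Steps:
$\left(\left(21940 - 15179\right) - 20366\right) \left(-11918 - 19885\right) = \left(\left(21940 - 15179\right) - 20366\right) \left(-31803\right) = \left(6761 - 20366\right) \left(-31803\right) = \left(-13605\right) \left(-31803\right) = 432679815$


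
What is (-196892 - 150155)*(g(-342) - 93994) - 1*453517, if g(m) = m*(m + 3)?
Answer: -7616052885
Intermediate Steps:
g(m) = m*(3 + m)
(-196892 - 150155)*(g(-342) - 93994) - 1*453517 = (-196892 - 150155)*(-342*(3 - 342) - 93994) - 1*453517 = -347047*(-342*(-339) - 93994) - 453517 = -347047*(115938 - 93994) - 453517 = -347047*21944 - 453517 = -7615599368 - 453517 = -7616052885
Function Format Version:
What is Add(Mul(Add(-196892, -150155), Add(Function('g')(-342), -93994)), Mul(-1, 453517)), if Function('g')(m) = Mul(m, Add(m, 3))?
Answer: -7616052885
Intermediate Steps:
Function('g')(m) = Mul(m, Add(3, m))
Add(Mul(Add(-196892, -150155), Add(Function('g')(-342), -93994)), Mul(-1, 453517)) = Add(Mul(Add(-196892, -150155), Add(Mul(-342, Add(3, -342)), -93994)), Mul(-1, 453517)) = Add(Mul(-347047, Add(Mul(-342, -339), -93994)), -453517) = Add(Mul(-347047, Add(115938, -93994)), -453517) = Add(Mul(-347047, 21944), -453517) = Add(-7615599368, -453517) = -7616052885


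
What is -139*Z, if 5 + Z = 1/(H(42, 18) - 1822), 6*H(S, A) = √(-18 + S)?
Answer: 3461149762/4979525 + 139*√6/9959050 ≈ 695.08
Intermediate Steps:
H(S, A) = √(-18 + S)/6
Z = -5 + 1/(-1822 + √6/3) (Z = -5 + 1/(√(-18 + 42)/6 - 1822) = -5 + 1/(√24/6 - 1822) = -5 + 1/((2*√6)/6 - 1822) = -5 + 1/(√6/3 - 1822) = -5 + 1/(-1822 + √6/3) ≈ -5.0005)
-139*Z = -139*(-24900358/4979525 - √6/9959050) = 3461149762/4979525 + 139*√6/9959050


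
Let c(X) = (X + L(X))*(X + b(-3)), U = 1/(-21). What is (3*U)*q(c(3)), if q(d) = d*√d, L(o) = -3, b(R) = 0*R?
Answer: 0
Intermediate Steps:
b(R) = 0
U = -1/21 ≈ -0.047619
c(X) = X*(-3 + X) (c(X) = (X - 3)*(X + 0) = (-3 + X)*X = X*(-3 + X))
q(d) = d^(3/2)
(3*U)*q(c(3)) = (3*(-1/21))*(3*(-3 + 3))^(3/2) = -(3*0)^(3/2)/7 = -0^(3/2)/7 = -⅐*0 = 0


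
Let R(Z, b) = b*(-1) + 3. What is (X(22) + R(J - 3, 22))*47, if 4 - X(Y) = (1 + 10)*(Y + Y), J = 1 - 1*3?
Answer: -23453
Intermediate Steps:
J = -2 (J = 1 - 3 = -2)
X(Y) = 4 - 22*Y (X(Y) = 4 - (1 + 10)*(Y + Y) = 4 - 11*2*Y = 4 - 22*Y)
R(Z, b) = 3 - b (R(Z, b) = -b + 3 = 3 - b)
(X(22) + R(J - 3, 22))*47 = ((4 - 22*22) + (3 - 1*22))*47 = ((4 - 484) + (3 - 22))*47 = (-480 - 19)*47 = -499*47 = -23453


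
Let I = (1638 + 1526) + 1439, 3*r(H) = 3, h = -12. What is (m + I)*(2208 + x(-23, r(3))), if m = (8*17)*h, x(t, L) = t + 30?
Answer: 6580765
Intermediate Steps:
r(H) = 1 (r(H) = (⅓)*3 = 1)
I = 4603 (I = 3164 + 1439 = 4603)
x(t, L) = 30 + t
m = -1632 (m = (8*17)*(-12) = 136*(-12) = -1632)
(m + I)*(2208 + x(-23, r(3))) = (-1632 + 4603)*(2208 + (30 - 23)) = 2971*(2208 + 7) = 2971*2215 = 6580765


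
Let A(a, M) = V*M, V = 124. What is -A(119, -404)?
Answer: 50096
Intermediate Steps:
A(a, M) = 124*M
-A(119, -404) = -124*(-404) = -1*(-50096) = 50096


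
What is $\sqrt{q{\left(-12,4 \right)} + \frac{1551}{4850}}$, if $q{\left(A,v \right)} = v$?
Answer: $\frac{\sqrt{4064494}}{970} \approx 2.0784$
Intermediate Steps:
$\sqrt{q{\left(-12,4 \right)} + \frac{1551}{4850}} = \sqrt{4 + \frac{1551}{4850}} = \sqrt{\frac{20951}{4850}} = \frac{\sqrt{4064494}}{970}$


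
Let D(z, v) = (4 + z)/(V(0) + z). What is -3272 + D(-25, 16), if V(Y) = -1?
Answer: -85051/26 ≈ -3271.2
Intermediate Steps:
D(z, v) = (4 + z)/(-1 + z)
-3272 + D(-25, 16) = -3272 + (4 - 25)/(-1 - 25) = -3272 - 21/(-26) = -3272 - 1/26*(-21) = -3272 + 21/26 = -85051/26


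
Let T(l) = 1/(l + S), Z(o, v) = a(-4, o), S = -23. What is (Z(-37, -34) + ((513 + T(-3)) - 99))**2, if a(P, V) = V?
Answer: 96059601/676 ≈ 1.4210e+5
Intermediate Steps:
Z(o, v) = o
T(l) = 1/(-23 + l) (T(l) = 1/(l - 23) = 1/(-23 + l))
(Z(-37, -34) + ((513 + T(-3)) - 99))**2 = (-37 + ((513 + 1/(-23 - 3)) - 99))**2 = (-37 + ((513 + 1/(-26)) - 99))**2 = (-37 + ((513 - 1/26) - 99))**2 = (-37 + (13337/26 - 99))**2 = (-37 + 10763/26)**2 = (9801/26)**2 = 96059601/676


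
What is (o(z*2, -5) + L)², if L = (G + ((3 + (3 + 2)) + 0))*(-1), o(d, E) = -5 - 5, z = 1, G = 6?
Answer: 576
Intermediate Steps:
o(d, E) = -10
L = -14 (L = (6 + ((3 + (3 + 2)) + 0))*(-1) = (6 + ((3 + 5) + 0))*(-1) = (6 + (8 + 0))*(-1) = (6 + 8)*(-1) = 14*(-1) = -14)
(o(z*2, -5) + L)² = (-10 - 14)² = (-24)² = 576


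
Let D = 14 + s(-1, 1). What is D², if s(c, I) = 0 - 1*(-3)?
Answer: 289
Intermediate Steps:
s(c, I) = 3 (s(c, I) = 0 + 3 = 3)
D = 17 (D = 14 + 3 = 17)
D² = 17² = 289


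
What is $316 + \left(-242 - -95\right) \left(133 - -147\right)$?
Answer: $-40844$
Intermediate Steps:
$316 + \left(-242 - -95\right) \left(133 - -147\right) = 316 + \left(-242 + 95\right) \left(133 + 147\right) = 316 - 41160 = -40844$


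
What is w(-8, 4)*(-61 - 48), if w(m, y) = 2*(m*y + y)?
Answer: 6104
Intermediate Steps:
w(m, y) = 2*y + 2*m*y (w(m, y) = 2*(y + m*y) = 2*y + 2*m*y)
w(-8, 4)*(-61 - 48) = (2*4*(1 - 8))*(-61 - 48) = (2*4*(-7))*(-109) = -56*(-109) = 6104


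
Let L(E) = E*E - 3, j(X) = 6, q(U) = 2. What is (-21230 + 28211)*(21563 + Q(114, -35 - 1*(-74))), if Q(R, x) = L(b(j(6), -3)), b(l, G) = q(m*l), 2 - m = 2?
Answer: 150538284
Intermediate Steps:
m = 0 (m = 2 - 1*2 = 2 - 2 = 0)
b(l, G) = 2
L(E) = -3 + E² (L(E) = E² - 3 = -3 + E²)
Q(R, x) = 1 (Q(R, x) = -3 + 2² = -3 + 4 = 1)
(-21230 + 28211)*(21563 + Q(114, -35 - 1*(-74))) = (-21230 + 28211)*(21563 + 1) = 6981*21564 = 150538284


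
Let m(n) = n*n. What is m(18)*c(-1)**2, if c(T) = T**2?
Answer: 324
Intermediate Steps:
m(n) = n**2
m(18)*c(-1)**2 = 18**2*((-1)**2)**2 = 324*1**2 = 324*1 = 324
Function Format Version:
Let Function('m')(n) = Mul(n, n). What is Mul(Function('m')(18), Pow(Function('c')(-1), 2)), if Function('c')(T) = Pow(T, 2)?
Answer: 324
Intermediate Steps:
Function('m')(n) = Pow(n, 2)
Mul(Function('m')(18), Pow(Function('c')(-1), 2)) = Mul(Pow(18, 2), Pow(Pow(-1, 2), 2)) = Mul(324, Pow(1, 2)) = Mul(324, 1) = 324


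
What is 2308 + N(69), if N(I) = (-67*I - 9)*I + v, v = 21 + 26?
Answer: -317253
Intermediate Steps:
v = 47
N(I) = 47 + I*(-9 - 67*I) (N(I) = (-67*I - 9)*I + 47 = (-9 - 67*I)*I + 47 = I*(-9 - 67*I) + 47 = 47 + I*(-9 - 67*I))
2308 + N(69) = 2308 + (47 - 67*69² - 9*69) = 2308 + (47 - 67*4761 - 621) = 2308 + (47 - 318987 - 621) = 2308 - 319561 = -317253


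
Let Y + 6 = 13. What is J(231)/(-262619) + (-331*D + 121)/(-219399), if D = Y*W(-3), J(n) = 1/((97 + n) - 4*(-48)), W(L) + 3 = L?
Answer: -1915007462639/29961539910120 ≈ -0.063915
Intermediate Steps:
Y = 7 (Y = -6 + 13 = 7)
W(L) = -3 + L
J(n) = 1/(289 + n) (J(n) = 1/((97 + n) + 192) = 1/(289 + n))
D = -42 (D = 7*(-3 - 3) = 7*(-6) = -42)
J(231)/(-262619) + (-331*D + 121)/(-219399) = 1/((289 + 231)*(-262619)) + (-331*(-42) + 121)/(-219399) = -1/262619/520 + (13902 + 121)*(-1/219399) = (1/520)*(-1/262619) + 14023*(-1/219399) = -1/136561880 - 14023/219399 = -1915007462639/29961539910120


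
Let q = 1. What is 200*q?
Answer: 200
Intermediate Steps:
200*q = 200*1 = 200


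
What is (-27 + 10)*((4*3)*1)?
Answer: -204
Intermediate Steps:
(-27 + 10)*((4*3)*1) = -204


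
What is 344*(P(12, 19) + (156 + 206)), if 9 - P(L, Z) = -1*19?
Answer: 134160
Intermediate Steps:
P(L, Z) = 28 (P(L, Z) = 9 - (-1)*19 = 9 - 1*(-19) = 9 + 19 = 28)
344*(P(12, 19) + (156 + 206)) = 344*(28 + (156 + 206)) = 344*(28 + 362) = 344*390 = 134160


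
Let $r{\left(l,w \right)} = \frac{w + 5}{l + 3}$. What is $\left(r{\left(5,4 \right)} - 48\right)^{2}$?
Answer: $\frac{140625}{64} \approx 2197.3$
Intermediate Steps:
$r{\left(l,w \right)} = \frac{5 + w}{3 + l}$
$\left(r{\left(5,4 \right)} - 48\right)^{2} = \left(\frac{5 + 4}{3 + 5} - 48\right)^{2} = \left(\frac{1}{8} \cdot 9 - 48\right)^{2} = \left(\frac{9}{8} - 48\right)^{2} = \left(- \frac{375}{8}\right)^{2} = \frac{140625}{64}$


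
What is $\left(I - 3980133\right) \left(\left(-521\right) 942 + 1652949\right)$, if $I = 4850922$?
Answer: $1012002239763$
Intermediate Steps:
$\left(I - 3980133\right) \left(\left(-521\right) 942 + 1652949\right) = \left(4850922 - 3980133\right) \left(\left(-521\right) 942 + 1652949\right) = 870789 \left(-490782 + 1652949\right) = 870789 \cdot 1162167 = 1012002239763$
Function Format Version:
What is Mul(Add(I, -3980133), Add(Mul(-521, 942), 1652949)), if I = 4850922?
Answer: 1012002239763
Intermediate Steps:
Mul(Add(I, -3980133), Add(Mul(-521, 942), 1652949)) = Mul(Add(4850922, -3980133), Add(Mul(-521, 942), 1652949)) = Mul(870789, Add(-490782, 1652949)) = Mul(870789, 1162167) = 1012002239763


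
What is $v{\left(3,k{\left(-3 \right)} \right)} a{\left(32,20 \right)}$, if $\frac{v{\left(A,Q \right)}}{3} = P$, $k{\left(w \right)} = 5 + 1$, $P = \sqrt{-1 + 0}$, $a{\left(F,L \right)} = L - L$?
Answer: $0$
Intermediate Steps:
$a{\left(F,L \right)} = 0$
$P = i$ ($P = \sqrt{-1} = i \approx 1.0 i$)
$k{\left(w \right)} = 6$
$v{\left(A,Q \right)} = 3 i$
$v{\left(3,k{\left(-3 \right)} \right)} a{\left(32,20 \right)} = 3 i 0 = 0$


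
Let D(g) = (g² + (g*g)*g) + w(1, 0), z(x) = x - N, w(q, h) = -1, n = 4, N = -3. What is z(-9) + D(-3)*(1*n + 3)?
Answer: -139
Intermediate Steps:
z(x) = 3 + x (z(x) = x - 1*(-3) = x + 3 = 3 + x)
D(g) = -1 + g² + g³ (D(g) = (g² + (g*g)*g) - 1 = (g² + g²*g) - 1 = (g² + g³) - 1 = -1 + g² + g³)
z(-9) + D(-3)*(1*n + 3) = (3 - 9) + (-1 + (-3)² + (-3)³)*(1*4 + 3) = -6 + (-1 + 9 - 27)*(4 + 3) = -6 - 19*7 = -6 - 133 = -139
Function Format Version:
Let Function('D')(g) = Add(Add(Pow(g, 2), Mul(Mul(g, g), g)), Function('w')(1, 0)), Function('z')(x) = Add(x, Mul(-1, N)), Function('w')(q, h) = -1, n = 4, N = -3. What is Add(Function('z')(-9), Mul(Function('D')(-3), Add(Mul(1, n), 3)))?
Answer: -139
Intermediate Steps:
Function('z')(x) = Add(3, x) (Function('z')(x) = Add(x, Mul(-1, -3)) = Add(x, 3) = Add(3, x))
Function('D')(g) = Add(-1, Pow(g, 2), Pow(g, 3)) (Function('D')(g) = Add(Add(Pow(g, 2), Mul(Mul(g, g), g)), -1) = Add(Add(Pow(g, 2), Mul(Pow(g, 2), g)), -1) = Add(Add(Pow(g, 2), Pow(g, 3)), -1) = Add(-1, Pow(g, 2), Pow(g, 3)))
Add(Function('z')(-9), Mul(Function('D')(-3), Add(Mul(1, n), 3))) = Add(Add(3, -9), Mul(Add(-1, Pow(-3, 2), Pow(-3, 3)), Add(Mul(1, 4), 3))) = Add(-6, Mul(Add(-1, 9, -27), Add(4, 3))) = Add(-6, Mul(-19, 7)) = Add(-6, -133) = -139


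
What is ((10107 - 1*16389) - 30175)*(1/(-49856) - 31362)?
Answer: 57003577257961/49856 ≈ 1.1434e+9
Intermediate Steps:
((10107 - 1*16389) - 30175)*(1/(-49856) - 31362) = ((10107 - 16389) - 30175)*(-1/49856 - 31362) = (-6282 - 30175)*(-1563583873/49856) = -36457*(-1563583873/49856) = 57003577257961/49856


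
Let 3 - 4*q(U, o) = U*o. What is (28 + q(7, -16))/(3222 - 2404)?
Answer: 227/3272 ≈ 0.069376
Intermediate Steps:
q(U, o) = ¾ - U*o/4
(28 + q(7, -16))/(3222 - 2404) = (28 + (¾ - ¼*7*(-16)))/(3222 - 2404) = (28 + (¾ + 28))/818 = (28 + 115/4)*(1/818) = (227/4)*(1/818) = 227/3272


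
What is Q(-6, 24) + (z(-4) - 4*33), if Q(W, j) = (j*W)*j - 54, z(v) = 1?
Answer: -3641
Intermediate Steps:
Q(W, j) = -54 + W*j² (Q(W, j) = (W*j)*j - 54 = W*j² - 54 = -54 + W*j²)
Q(-6, 24) + (z(-4) - 4*33) = (-54 - 6*24²) + (1 - 4*33) = (-54 - 6*576) + (1 - 132) = (-54 - 3456) - 131 = -3510 - 131 = -3641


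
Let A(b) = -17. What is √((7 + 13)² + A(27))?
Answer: √383 ≈ 19.570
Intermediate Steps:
√((7 + 13)² + A(27)) = √((7 + 13)² - 17) = √(20² - 17) = √(400 - 17) = √383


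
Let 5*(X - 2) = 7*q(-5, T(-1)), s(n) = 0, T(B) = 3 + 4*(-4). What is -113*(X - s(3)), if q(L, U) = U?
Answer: 9153/5 ≈ 1830.6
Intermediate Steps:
T(B) = -13 (T(B) = 3 - 16 = -13)
X = -81/5 (X = 2 + (7*(-13))/5 = 2 + (⅕)*(-91) = 2 - 91/5 = -81/5 ≈ -16.200)
-113*(X - s(3)) = -113*(-81/5 - 1*0) = -113*(-81/5 + 0) = -113*(-81/5) = 9153/5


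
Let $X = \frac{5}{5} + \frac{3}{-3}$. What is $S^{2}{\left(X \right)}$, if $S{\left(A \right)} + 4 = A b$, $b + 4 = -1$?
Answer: $16$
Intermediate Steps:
$b = -5$ ($b = -4 - 1 = -5$)
$X = 0$ ($X = 5 \cdot \frac{1}{5} + 3 \left(- \frac{1}{3}\right) = 1 - 1 = 0$)
$S{\left(A \right)} = -4 - 5 A$ ($S{\left(A \right)} = -4 + A \left(-5\right) = -4 - 5 A$)
$S^{2}{\left(X \right)} = \left(-4 - 0\right)^{2} = \left(-4 + 0\right)^{2} = \left(-4\right)^{2} = 16$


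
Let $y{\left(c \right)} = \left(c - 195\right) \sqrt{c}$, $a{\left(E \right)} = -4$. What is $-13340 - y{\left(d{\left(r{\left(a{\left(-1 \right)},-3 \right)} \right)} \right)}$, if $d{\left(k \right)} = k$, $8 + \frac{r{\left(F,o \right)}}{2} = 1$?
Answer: $-13340 + 209 i \sqrt{14} \approx -13340.0 + 782.01 i$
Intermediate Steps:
$r{\left(F,o \right)} = -14$ ($r{\left(F,o \right)} = -16 + 2 \cdot 1 = -16 + 2 = -14$)
$y{\left(c \right)} = \sqrt{c} \left(-195 + c\right)$ ($y{\left(c \right)} = \left(-195 + c\right) \sqrt{c} = \sqrt{c} \left(-195 + c\right)$)
$-13340 - y{\left(d{\left(r{\left(a{\left(-1 \right)},-3 \right)} \right)} \right)} = -13340 - \sqrt{-14} \left(-195 - 14\right) = -13340 - i \sqrt{14} \left(-209\right) = -13340 - - 209 i \sqrt{14} = -13340 + 209 i \sqrt{14}$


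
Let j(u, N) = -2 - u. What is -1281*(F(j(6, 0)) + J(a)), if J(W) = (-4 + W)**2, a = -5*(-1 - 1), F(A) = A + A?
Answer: -25620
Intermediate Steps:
F(A) = 2*A
a = 10 (a = -5*(-2) = 10)
-1281*(F(j(6, 0)) + J(a)) = -1281*(2*(-2 - 1*6) + (-4 + 10)**2) = -1281*(2*(-2 - 6) + 6**2) = -1281*(2*(-8) + 36) = -1281*(-16 + 36) = -1281*20 = -25620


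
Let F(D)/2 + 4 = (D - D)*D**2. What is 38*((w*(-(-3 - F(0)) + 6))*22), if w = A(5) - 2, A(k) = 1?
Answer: -836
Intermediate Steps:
w = -1 (w = 1 - 2 = -1)
F(D) = -8 (F(D) = -8 + 2*((D - D)*D**2) = -8 + 2*(0*D**2) = -8 + 2*0 = -8 + 0 = -8)
38*((w*(-(-3 - F(0)) + 6))*22) = 38*(-(-(-3 - 1*(-8)) + 6)*22) = 38*(-(-(-3 + 8) + 6)*22) = 38*(-(-1*5 + 6)*22) = 38*(-(-5 + 6)*22) = 38*(-1*1*22) = 38*(-1*22) = 38*(-22) = -836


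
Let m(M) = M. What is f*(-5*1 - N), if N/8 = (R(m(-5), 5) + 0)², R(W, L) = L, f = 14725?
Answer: -3018625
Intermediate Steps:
N = 200 (N = 8*(5 + 0)² = 8*5² = 8*25 = 200)
f*(-5*1 - N) = 14725*(-5*1 - 1*200) = 14725*(-5 - 200) = 14725*(-205) = -3018625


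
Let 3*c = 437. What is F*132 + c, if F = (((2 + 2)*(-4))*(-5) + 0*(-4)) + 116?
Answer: 78053/3 ≈ 26018.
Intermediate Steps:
c = 437/3 (c = (⅓)*437 = 437/3 ≈ 145.67)
F = 196 (F = ((4*(-4))*(-5) + 0) + 116 = (-16*(-5) + 0) + 116 = (80 + 0) + 116 = 80 + 116 = 196)
F*132 + c = 196*132 + 437/3 = 25872 + 437/3 = 78053/3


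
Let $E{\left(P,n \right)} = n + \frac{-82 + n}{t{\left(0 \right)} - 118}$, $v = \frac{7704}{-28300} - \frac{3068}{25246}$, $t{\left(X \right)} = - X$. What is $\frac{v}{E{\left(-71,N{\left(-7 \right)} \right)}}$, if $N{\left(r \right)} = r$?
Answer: $\frac{319189528}{5063061025} \approx 0.063043$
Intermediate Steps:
$v = - \frac{2704996}{6869825}$ ($v = 7704 \left(- \frac{1}{28300}\right) - \frac{118}{971} = - \frac{1926}{7075} - \frac{118}{971} = - \frac{2704996}{6869825} \approx -0.39375$)
$E{\left(P,n \right)} = \frac{41}{59} + \frac{117 n}{118}$ ($E{\left(P,n \right)} = n + \frac{-82 + n}{\left(-1\right) 0 - 118} = n + \frac{-82 + n}{0 - 118} = n + \frac{-82 + n}{-118} = n + \left(-82 + n\right) \left(- \frac{1}{118}\right) = n - \left(- \frac{41}{59} + \frac{n}{118}\right) = \frac{41}{59} + \frac{117 n}{118}$)
$\frac{v}{E{\left(-71,N{\left(-7 \right)} \right)}} = - \frac{2704996}{6869825 \left(\frac{41}{59} + \frac{117}{118} \left(-7\right)\right)} = - \frac{2704996}{6869825 \left(\frac{41}{59} - \frac{819}{118}\right)} = - \frac{2704996}{6869825 \left(- \frac{737}{118}\right)} = \left(- \frac{2704996}{6869825}\right) \left(- \frac{118}{737}\right) = \frac{319189528}{5063061025}$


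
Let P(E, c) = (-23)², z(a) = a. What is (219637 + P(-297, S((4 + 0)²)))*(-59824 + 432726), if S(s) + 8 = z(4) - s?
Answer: 82100341732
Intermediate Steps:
S(s) = -4 - s (S(s) = -8 + (4 - s) = -4 - s)
P(E, c) = 529
(219637 + P(-297, S((4 + 0)²)))*(-59824 + 432726) = (219637 + 529)*(-59824 + 432726) = 220166*372902 = 82100341732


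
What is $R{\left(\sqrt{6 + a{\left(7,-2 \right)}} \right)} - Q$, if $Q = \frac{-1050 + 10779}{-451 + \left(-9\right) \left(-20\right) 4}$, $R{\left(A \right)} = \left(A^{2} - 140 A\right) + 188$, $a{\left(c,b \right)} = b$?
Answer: $- \frac{33401}{269} \approx -124.17$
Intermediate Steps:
$R{\left(A \right)} = 188 + A^{2} - 140 A$
$Q = \frac{9729}{269}$ ($Q = \frac{9729}{-451 + 180 \cdot 4} = \frac{9729}{-451 + 720} = \frac{9729}{269} \approx 36.167$)
$R{\left(\sqrt{6 + a{\left(7,-2 \right)}} \right)} - Q = \left(188 + \left(\sqrt{6 - 2}\right)^{2} - 140 \sqrt{6 - 2}\right) - \frac{9729}{269} = \left(188 + \left(\sqrt{4}\right)^{2} - 140 \sqrt{4}\right) - \frac{9729}{269} = \left(188 + 2^{2} - 280\right) - \frac{9729}{269} = \left(188 + 4 - 280\right) - \frac{9729}{269} = -88 - \frac{9729}{269} = - \frac{33401}{269}$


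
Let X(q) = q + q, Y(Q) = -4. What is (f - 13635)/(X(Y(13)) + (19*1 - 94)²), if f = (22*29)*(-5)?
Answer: -16825/5617 ≈ -2.9954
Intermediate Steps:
X(q) = 2*q
f = -3190 (f = 638*(-5) = -3190)
(f - 13635)/(X(Y(13)) + (19*1 - 94)²) = (-3190 - 13635)/(2*(-4) + (19*1 - 94)²) = -16825/(-8 + (19 - 94)²) = -16825/(-8 + (-75)²) = -16825/(-8 + 5625) = -16825/5617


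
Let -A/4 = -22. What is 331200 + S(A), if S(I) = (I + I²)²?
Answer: 61671424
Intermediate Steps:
A = 88 (A = -4*(-22) = 88)
331200 + S(A) = 331200 + 88²*(1 + 88)² = 331200 + 7744*89² = 331200 + 7744*7921 = 331200 + 61340224 = 61671424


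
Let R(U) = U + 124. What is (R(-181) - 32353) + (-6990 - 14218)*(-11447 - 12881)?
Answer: 515915814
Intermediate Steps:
R(U) = 124 + U
(R(-181) - 32353) + (-6990 - 14218)*(-11447 - 12881) = ((124 - 181) - 32353) + (-6990 - 14218)*(-11447 - 12881) = (-57 - 32353) - 21208*(-24328) = -32410 + 515948224 = 515915814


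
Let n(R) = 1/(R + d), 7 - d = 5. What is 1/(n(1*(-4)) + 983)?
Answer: 2/1965 ≈ 0.0010178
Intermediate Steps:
d = 2 (d = 7 - 1*5 = 7 - 5 = 2)
n(R) = 1/(2 + R) (n(R) = 1/(R + 2) = 1/(2 + R))
1/(n(1*(-4)) + 983) = 1/(1/(2 + 1*(-4)) + 983) = 1/(1/(2 - 4) + 983) = 1/(1/(-2) + 983) = 1/(-½ + 983) = 1/(1965/2) = 2/1965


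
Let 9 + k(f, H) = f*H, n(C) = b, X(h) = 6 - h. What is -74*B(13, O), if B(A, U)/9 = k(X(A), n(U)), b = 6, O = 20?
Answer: 33966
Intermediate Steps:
n(C) = 6
k(f, H) = -9 + H*f (k(f, H) = -9 + f*H = -9 + H*f)
B(A, U) = 243 - 54*A (B(A, U) = 9*(-9 + 6*(6 - A)) = 9*(-9 + (36 - 6*A)) = 9*(27 - 6*A) = 243 - 54*A)
-74*B(13, O) = -74*(243 - 54*13) = -74*(243 - 702) = -74*(-459) = 33966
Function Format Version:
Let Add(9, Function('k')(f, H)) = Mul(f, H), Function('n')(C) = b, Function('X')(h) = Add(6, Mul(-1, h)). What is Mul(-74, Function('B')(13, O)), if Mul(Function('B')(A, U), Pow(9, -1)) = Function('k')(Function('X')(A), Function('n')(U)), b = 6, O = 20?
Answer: 33966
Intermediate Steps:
Function('n')(C) = 6
Function('k')(f, H) = Add(-9, Mul(H, f)) (Function('k')(f, H) = Add(-9, Mul(f, H)) = Add(-9, Mul(H, f)))
Function('B')(A, U) = Add(243, Mul(-54, A)) (Function('B')(A, U) = Mul(9, Add(-9, Mul(6, Add(6, Mul(-1, A))))) = Mul(9, Add(-9, Add(36, Mul(-6, A)))) = Mul(9, Add(27, Mul(-6, A))) = Add(243, Mul(-54, A)))
Mul(-74, Function('B')(13, O)) = Mul(-74, Add(243, Mul(-54, 13))) = Mul(-74, Add(243, -702)) = Mul(-74, -459) = 33966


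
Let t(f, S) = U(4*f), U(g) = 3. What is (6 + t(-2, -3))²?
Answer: 81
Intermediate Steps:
t(f, S) = 3
(6 + t(-2, -3))² = (6 + 3)² = 9² = 81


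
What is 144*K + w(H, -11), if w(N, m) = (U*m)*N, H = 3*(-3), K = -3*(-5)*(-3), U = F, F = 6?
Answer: -5886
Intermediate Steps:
U = 6
K = -45 (K = 15*(-3) = -45)
H = -9
w(N, m) = 6*N*m (w(N, m) = (6*m)*N = 6*N*m)
144*K + w(H, -11) = 144*(-45) + 6*(-9)*(-11) = -6480 + 594 = -5886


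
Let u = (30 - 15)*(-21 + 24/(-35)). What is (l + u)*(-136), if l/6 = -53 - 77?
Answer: 1052232/7 ≈ 1.5032e+5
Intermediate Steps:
l = -780 (l = 6*(-53 - 77) = 6*(-130) = -780)
u = -2277/7 (u = 15*(-21 + 24*(-1/35)) = 15*(-21 - 24/35) = 15*(-759/35) = -2277/7 ≈ -325.29)
(l + u)*(-136) = (-780 - 2277/7)*(-136) = -7737/7*(-136) = 1052232/7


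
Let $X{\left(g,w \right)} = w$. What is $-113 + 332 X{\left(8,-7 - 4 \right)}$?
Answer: $-3765$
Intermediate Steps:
$-113 + 332 X{\left(8,-7 - 4 \right)} = -113 + 332 \left(-7 - 4\right) = -113 + 332 \left(-11\right) = -113 - 3652 = -3765$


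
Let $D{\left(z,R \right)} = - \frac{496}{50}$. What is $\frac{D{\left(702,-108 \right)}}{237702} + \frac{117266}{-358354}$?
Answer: $- \frac{174236985023}{532384140675} \approx -0.32728$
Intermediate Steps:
$D{\left(z,R \right)} = - \frac{248}{25}$ ($D{\left(z,R \right)} = \left(-496\right) \frac{1}{50} = - \frac{248}{25}$)
$\frac{D{\left(702,-108 \right)}}{237702} + \frac{117266}{-358354} = - \frac{248}{25 \cdot 237702} + \frac{117266}{-358354} = \left(- \frac{248}{25}\right) \frac{1}{237702} + 117266 \left(- \frac{1}{358354}\right) = - \frac{124}{2971275} - \frac{58633}{179177} = - \frac{174236985023}{532384140675}$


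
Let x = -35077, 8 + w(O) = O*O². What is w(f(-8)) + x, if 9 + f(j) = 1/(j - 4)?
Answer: -61921909/1728 ≈ -35834.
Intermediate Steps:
f(j) = -9 + 1/(-4 + j) (f(j) = -9 + 1/(j - 4) = -9 + 1/(-4 + j))
w(O) = -8 + O³ (w(O) = -8 + O*O² = -8 + O³)
w(f(-8)) + x = (-8 + ((37 - 9*(-8))/(-4 - 8))³) - 35077 = (-8 + ((37 + 72)/(-12))³) - 35077 = (-8 + (-1/12*109)³) - 35077 = (-8 + (-109/12)³) - 35077 = (-8 - 1295029/1728) - 35077 = -1308853/1728 - 35077 = -61921909/1728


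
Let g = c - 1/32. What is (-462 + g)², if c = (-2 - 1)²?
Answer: 210163009/1024 ≈ 2.0524e+5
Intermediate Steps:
c = 9 (c = (-3)² = 9)
g = 287/32 (g = 9 - 1/32 = 287/32 ≈ 8.9688)
(-462 + g)² = (-462 + 287/32)² = (-14497/32)² = 210163009/1024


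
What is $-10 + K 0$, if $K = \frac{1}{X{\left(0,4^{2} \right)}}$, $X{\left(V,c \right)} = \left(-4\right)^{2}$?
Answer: $-10$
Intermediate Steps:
$X{\left(V,c \right)} = 16$
$K = \frac{1}{16} \approx 0.0625$
$-10 + K 0 = -10 + \frac{1}{16} \cdot 0 = -10 + 0 = -10$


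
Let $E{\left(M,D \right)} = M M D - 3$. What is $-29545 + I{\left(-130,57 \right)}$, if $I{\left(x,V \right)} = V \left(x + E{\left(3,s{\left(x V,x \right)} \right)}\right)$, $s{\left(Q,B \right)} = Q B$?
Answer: $494135774$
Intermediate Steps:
$s{\left(Q,B \right)} = B Q$
$E{\left(M,D \right)} = -3 + D M^{2}$ ($E{\left(M,D \right)} = M^{2} D - 3 = D M^{2} - 3 = -3 + D M^{2}$)
$I{\left(x,V \right)} = V \left(-3 + x + 9 V x^{2}\right)$ ($I{\left(x,V \right)} = V \left(x + \left(-3 + x x V 3^{2}\right)\right) = V \left(x + \left(-3 + x V x 9\right)\right) = V \left(x + \left(-3 + V x^{2} \cdot 9\right)\right) = V \left(x + \left(-3 + 9 V x^{2}\right)\right) = V \left(-3 + x + 9 V x^{2}\right)$)
$-29545 + I{\left(-130,57 \right)} = -29545 + 57 \left(-3 - 130 + 9 \cdot 57 \left(-130\right)^{2}\right) = -29545 + 57 \left(-3 - 130 + 9 \cdot 57 \cdot 16900\right) = -29545 + 57 \left(-3 - 130 + 8669700\right) = -29545 + 57 \cdot 8669567 = -29545 + 494165319 = 494135774$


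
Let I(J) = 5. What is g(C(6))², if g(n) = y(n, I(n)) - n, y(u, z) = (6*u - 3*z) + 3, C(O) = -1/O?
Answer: 5929/36 ≈ 164.69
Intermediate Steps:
y(u, z) = 3 - 3*z + 6*u (y(u, z) = (-3*z + 6*u) + 3 = 3 - 3*z + 6*u)
g(n) = -12 + 5*n (g(n) = (3 - 3*5 + 6*n) - n = (3 - 15 + 6*n) - n = (-12 + 6*n) - n = -12 + 5*n)
g(C(6))² = (-12 + 5*(-1/6))² = (-12 + 5*(-1*⅙))² = (-12 + 5*(-⅙))² = (-12 - ⅚)² = (-77/6)² = 5929/36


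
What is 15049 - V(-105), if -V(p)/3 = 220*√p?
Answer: 15049 + 660*I*√105 ≈ 15049.0 + 6763.0*I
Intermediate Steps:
V(p) = -660*√p
15049 - V(-105) = 15049 - (-660)*√(-105) = 15049 - (-660)*I*√105 = 15049 + 660*I*√105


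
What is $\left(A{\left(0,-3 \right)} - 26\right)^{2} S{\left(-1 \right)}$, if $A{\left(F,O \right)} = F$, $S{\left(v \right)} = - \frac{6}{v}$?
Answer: $4056$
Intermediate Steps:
$\left(A{\left(0,-3 \right)} - 26\right)^{2} S{\left(-1 \right)} = \left(0 - 26\right)^{2} \left(- \frac{6}{-1}\right) = \left(0 - 26\right)^{2} \left(\left(-6\right) \left(-1\right)\right) = \left(0 - 26\right)^{2} \cdot 6 = \left(-26\right)^{2} \cdot 6 = 676 \cdot 6 = 4056$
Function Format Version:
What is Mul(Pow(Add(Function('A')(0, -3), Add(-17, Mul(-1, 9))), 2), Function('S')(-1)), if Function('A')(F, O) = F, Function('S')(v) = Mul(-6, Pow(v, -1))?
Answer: 4056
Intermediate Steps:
Mul(Pow(Add(Function('A')(0, -3), Add(-17, Mul(-1, 9))), 2), Function('S')(-1)) = Mul(Pow(Add(0, Add(-17, Mul(-1, 9))), 2), Mul(-6, Pow(-1, -1))) = Mul(Pow(Add(0, Add(-17, -9)), 2), Mul(-6, -1)) = Mul(Pow(Add(0, -26), 2), 6) = Mul(Pow(-26, 2), 6) = Mul(676, 6) = 4056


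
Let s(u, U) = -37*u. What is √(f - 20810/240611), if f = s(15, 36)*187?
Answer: I*√6008497817034895/240611 ≈ 322.16*I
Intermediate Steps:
f = -103785 (f = -37*15*187 = -555*187 = -103785)
√(f - 20810/240611) = √(-103785 - 20810/240611) = √(-24971833445/240611) = I*√6008497817034895/240611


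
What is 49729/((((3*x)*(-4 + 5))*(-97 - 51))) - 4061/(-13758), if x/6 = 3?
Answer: -108619345/18325656 ≈ -5.9272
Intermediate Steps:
x = 18 (x = 6*3 = 18)
49729/((((3*x)*(-4 + 5))*(-97 - 51))) - 4061/(-13758) = 49729/((((3*18)*(-4 + 5))*(-97 - 51))) - 4061/(-13758) = 49729/(((54*1)*(-148))) - 4061*(-1/13758) = 49729/((54*(-148))) + 4061/13758 = 49729/(-7992) + 4061/13758 = 49729*(-1/7992) + 4061/13758 = -49729/7992 + 4061/13758 = -108619345/18325656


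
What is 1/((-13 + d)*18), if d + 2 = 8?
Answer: -1/126 ≈ -0.0079365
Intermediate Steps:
d = 6 (d = -2 + 8 = 6)
1/((-13 + d)*18) = 1/((-13 + 6)*18) = 1/(-7*18) = 1/(-126) = -1/126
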